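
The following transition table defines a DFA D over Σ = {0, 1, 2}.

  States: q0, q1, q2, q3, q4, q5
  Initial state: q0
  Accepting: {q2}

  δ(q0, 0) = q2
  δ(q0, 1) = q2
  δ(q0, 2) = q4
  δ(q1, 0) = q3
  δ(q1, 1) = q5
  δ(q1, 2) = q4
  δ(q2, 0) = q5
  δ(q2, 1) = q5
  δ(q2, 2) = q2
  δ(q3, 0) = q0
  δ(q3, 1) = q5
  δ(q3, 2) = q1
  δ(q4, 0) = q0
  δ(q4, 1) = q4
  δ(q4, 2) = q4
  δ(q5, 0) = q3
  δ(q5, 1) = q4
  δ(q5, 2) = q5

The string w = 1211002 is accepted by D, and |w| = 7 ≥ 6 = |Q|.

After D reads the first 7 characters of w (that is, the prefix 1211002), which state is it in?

q2

State sequence: q0 -1-> q2 -2-> q2 -1-> q5 -1-> q4 -0-> q0 -0-> q2 -2-> q2

After reading 7 characters, D is in state q2.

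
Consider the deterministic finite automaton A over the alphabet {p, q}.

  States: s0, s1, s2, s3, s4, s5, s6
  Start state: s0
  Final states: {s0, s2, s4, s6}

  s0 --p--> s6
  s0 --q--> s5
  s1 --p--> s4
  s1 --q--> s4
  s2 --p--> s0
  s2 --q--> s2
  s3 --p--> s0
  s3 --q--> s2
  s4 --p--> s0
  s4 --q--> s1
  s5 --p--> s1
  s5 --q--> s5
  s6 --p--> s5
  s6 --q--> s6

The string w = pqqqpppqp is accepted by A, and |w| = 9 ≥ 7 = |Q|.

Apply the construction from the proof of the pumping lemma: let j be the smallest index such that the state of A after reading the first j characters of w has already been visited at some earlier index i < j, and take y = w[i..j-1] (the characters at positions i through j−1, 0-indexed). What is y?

State sequence: s0 -p-> s6 -q-> s6 -q-> s6 -q-> s6 -p-> s5 -p-> s1 -p-> s4 -q-> s1 -p-> s4
First repeat at step 2: s6 was already visited.

So i = 1, j = 2, giving x = w[0:1] = p, y = w[1:2] = q, z = w[2:9] = qqpppqp.
Check: |xy| = 2 ≤ 7 and |y| = 1 ≥ 1. Reading y takes A from s6 back to s6, so every xyⁱz is accepted.

q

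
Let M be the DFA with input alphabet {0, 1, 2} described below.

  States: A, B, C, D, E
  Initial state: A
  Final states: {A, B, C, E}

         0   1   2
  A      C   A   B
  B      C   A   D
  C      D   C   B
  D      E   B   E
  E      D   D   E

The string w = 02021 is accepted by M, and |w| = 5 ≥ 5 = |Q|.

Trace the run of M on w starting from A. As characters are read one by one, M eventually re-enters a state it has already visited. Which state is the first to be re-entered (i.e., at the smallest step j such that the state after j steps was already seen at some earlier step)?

C

State sequence: A -0-> C -2-> B -0-> C -2-> B -1-> A
First repeat at step 3: C was already visited.

The earliest repeat is at step j = 3: M is in C, which it already visited at step i = 1.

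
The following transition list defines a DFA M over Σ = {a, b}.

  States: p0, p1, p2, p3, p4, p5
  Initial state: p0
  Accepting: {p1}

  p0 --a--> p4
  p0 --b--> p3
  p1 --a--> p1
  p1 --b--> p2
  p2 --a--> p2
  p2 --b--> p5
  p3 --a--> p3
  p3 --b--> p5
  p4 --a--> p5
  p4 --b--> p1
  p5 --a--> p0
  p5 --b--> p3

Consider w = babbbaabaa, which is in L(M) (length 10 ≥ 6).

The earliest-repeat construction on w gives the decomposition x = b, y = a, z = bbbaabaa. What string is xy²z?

baabbbaabaa

xy^2z = b·a·a·bbbaabaa = baabbbaabaa.
Reading y = a takes M from p3 back to p3, so after x·y·y the machine is still in p3, and z then leads to the accepting state p1. Hence baabbbaabaa ∈ L(M).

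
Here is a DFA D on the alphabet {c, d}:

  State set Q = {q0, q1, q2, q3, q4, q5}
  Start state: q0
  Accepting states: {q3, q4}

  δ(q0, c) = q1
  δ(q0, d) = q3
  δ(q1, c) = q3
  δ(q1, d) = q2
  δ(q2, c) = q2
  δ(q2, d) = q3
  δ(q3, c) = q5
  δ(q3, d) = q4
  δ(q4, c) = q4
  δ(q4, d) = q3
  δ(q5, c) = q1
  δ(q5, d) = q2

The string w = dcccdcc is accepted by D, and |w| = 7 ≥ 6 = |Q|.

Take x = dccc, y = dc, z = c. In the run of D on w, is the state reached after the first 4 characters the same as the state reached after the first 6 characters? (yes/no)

State sequence: q0 -d-> q3 -c-> q5 -c-> q1 -c-> q3 -d-> q4 -c-> q4

After x (step 4): q3. After xy (step 6): q4.
They differ (q3 ≠ q4), so y is not a cycle from the state after x; this split is not the one the pumping-lemma construction produces, and pumping y need not keep the string in L(D).

no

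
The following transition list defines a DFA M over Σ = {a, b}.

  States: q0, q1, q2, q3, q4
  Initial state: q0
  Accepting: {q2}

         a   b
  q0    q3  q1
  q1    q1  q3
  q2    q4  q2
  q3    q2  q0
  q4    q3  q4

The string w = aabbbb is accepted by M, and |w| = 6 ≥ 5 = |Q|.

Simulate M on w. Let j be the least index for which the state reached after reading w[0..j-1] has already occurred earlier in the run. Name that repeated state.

q2

State sequence: q0 -a-> q3 -a-> q2 -b-> q2 -b-> q2 -b-> q2 -b-> q2
First repeat at step 3: q2 was already visited.

The earliest repeat is at step j = 3: M is in q2, which it already visited at step i = 2.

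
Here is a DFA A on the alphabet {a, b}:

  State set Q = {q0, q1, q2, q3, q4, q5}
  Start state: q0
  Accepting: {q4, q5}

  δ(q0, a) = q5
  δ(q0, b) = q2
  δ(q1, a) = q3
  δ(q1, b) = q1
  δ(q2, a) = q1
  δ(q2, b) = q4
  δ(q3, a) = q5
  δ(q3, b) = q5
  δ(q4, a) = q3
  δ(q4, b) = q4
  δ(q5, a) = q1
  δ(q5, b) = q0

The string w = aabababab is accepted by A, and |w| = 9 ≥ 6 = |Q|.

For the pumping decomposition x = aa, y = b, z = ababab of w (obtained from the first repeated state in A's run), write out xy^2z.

aabbababab

xy^2z = aa·b·b·ababab = aabbababab.
Reading y = b takes A from q1 back to q1, so after x·y·y the machine is still in q1, and z then leads to the accepting state q5. Hence aabbababab ∈ L(A).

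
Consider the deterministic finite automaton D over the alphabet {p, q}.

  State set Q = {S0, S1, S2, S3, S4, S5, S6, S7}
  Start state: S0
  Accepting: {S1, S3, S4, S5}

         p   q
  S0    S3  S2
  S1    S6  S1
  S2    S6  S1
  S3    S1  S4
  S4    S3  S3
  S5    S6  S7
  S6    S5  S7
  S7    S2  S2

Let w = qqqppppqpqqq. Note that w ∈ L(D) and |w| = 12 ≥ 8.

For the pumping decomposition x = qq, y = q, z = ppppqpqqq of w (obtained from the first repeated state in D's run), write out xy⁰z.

xy⁰z = xz = qq·ppppqpqqq = qqppppqpqqq.
Reading y = q takes D from S1 back to S1, so after x the machine is still in S1, and z then leads to the accepting state S1. Hence qqppppqpqqq ∈ L(D).

qqppppqpqqq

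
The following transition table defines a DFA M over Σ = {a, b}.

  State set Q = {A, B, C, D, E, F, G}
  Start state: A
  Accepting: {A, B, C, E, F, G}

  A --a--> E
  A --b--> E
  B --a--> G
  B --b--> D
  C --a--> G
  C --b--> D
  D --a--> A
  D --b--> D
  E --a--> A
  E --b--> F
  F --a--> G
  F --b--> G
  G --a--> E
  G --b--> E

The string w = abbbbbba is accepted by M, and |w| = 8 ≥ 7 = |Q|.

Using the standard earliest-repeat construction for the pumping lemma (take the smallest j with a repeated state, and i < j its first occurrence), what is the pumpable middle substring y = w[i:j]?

bbb

Run of M on w = a b b b b b b a:
  step 0: A  (start)
  step 1: E  (read a: A→E)
  step 2: F  (read b: E→F)
  step 3: G  (read b: F→G)
  step 4: E  (read b: G→E)   ← first repeat (E seen earlier)
  step 5: F  (read b: E→F)
  step 6: G  (read b: F→G)
  step 7: E  (read b: G→E)
  step 8: A  (read a: E→A)

So i = 1, j = 4, giving x = w[0:1] = a, y = w[1:4] = bbb, z = w[4:8] = bbba.
Check: |xy| = 4 ≤ 7 and |y| = 3 ≥ 1. Reading y takes M from E back to E, so every xyⁱz is accepted.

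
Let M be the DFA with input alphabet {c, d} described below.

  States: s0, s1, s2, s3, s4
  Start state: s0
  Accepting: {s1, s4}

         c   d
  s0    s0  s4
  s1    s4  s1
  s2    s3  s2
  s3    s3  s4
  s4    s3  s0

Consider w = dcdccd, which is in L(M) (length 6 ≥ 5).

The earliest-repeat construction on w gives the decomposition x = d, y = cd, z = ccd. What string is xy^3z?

xy^3z = d·cd·cd·cd·ccd = dcdcdcdccd.
Reading y = cd takes M from s4 back to s4, so after x·y·y·y the machine is still in s4, and z then leads to the accepting state s4. Hence dcdcdcdccd ∈ L(M).

dcdcdcdccd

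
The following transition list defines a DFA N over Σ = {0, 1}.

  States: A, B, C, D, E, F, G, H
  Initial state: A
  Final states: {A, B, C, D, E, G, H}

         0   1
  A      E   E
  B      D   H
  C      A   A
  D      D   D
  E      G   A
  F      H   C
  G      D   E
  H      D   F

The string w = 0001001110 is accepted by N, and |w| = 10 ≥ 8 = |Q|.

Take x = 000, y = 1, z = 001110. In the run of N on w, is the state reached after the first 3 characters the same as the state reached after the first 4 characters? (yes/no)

State sequence: A -0-> E -0-> G -0-> D -1-> D

After x (step 3): D. After xy (step 4): D.
They match, so y = 1 drives N around a cycle from D back to itself; pumping y any number of times keeps N in D before reading z, and xyⁱz ∈ L(N) for every i ≥ 0.

yes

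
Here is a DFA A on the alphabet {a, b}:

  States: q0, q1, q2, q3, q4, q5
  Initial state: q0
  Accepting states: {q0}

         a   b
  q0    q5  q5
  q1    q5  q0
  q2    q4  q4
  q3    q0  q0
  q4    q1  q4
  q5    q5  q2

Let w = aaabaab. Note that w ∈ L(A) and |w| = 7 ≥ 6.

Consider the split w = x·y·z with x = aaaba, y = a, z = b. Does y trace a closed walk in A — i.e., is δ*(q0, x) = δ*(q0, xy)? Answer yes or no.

State sequence: q0 -a-> q5 -a-> q5 -a-> q5 -b-> q2 -a-> q4 -a-> q1

After x (step 5): q4. After xy (step 6): q1.
They differ (q4 ≠ q1), so y is not a cycle from the state after x; this split is not the one the pumping-lemma construction produces, and pumping y need not keep the string in L(A).

no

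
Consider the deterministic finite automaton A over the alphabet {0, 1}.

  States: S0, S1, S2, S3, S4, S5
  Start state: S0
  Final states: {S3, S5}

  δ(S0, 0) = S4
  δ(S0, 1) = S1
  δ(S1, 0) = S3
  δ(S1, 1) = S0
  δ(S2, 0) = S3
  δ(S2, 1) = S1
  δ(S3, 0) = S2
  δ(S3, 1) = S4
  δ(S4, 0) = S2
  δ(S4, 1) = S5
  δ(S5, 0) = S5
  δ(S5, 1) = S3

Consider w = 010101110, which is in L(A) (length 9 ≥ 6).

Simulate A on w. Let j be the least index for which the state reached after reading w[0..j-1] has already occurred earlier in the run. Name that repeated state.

S5

State sequence: S0 -0-> S4 -1-> S5 -0-> S5 -1-> S3 -0-> S2 -1-> S1 -1-> S0 -1-> S1 -0-> S3
First repeat at step 3: S5 was already visited.

The earliest repeat is at step j = 3: A is in S5, which it already visited at step i = 2.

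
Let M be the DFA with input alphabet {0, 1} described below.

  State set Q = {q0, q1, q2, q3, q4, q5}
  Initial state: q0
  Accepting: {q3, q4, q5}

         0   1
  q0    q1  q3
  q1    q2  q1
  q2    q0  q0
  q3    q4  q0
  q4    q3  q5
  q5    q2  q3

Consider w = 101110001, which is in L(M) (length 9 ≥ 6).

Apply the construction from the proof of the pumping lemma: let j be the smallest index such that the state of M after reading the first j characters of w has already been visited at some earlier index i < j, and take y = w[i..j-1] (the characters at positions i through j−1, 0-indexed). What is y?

Run of M on w = 1 0 1 1 1 0 0 0 1:
  step 0: q0  (start)
  step 1: q3  (read 1: q0→q3)
  step 2: q4  (read 0: q3→q4)
  step 3: q5  (read 1: q4→q5)
  step 4: q3  (read 1: q5→q3)   ← first repeat (q3 seen earlier)
  step 5: q0  (read 1: q3→q0)
  step 6: q1  (read 0: q0→q1)
  step 7: q2  (read 0: q1→q2)
  step 8: q0  (read 0: q2→q0)
  step 9: q3  (read 1: q0→q3)

So i = 1, j = 4, giving x = w[0:1] = 1, y = w[1:4] = 011, z = w[4:9] = 10001.
Check: |xy| = 4 ≤ 6 and |y| = 3 ≥ 1. Reading y takes M from q3 back to q3, so every xyⁱz is accepted.

011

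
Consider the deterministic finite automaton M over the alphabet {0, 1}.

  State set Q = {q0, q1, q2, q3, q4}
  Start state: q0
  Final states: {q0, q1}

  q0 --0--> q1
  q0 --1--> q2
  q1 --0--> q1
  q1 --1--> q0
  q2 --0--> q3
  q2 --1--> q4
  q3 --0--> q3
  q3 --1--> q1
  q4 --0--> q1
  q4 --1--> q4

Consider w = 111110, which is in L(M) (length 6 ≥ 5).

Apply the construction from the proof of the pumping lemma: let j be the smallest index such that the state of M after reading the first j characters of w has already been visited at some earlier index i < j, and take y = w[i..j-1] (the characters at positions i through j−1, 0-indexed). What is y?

Run of M on w = 1 1 1 1 1 0:
  step 0: q0  (start)
  step 1: q2  (read 1: q0→q2)
  step 2: q4  (read 1: q2→q4)
  step 3: q4  (read 1: q4→q4)   ← first repeat (q4 seen earlier)
  step 4: q4  (read 1: q4→q4)
  step 5: q4  (read 1: q4→q4)
  step 6: q1  (read 0: q4→q1)

So i = 2, j = 3, giving x = w[0:2] = 11, y = w[2:3] = 1, z = w[3:6] = 110.
Check: |xy| = 3 ≤ 5 and |y| = 1 ≥ 1. Reading y takes M from q4 back to q4, so every xyⁱz is accepted.

1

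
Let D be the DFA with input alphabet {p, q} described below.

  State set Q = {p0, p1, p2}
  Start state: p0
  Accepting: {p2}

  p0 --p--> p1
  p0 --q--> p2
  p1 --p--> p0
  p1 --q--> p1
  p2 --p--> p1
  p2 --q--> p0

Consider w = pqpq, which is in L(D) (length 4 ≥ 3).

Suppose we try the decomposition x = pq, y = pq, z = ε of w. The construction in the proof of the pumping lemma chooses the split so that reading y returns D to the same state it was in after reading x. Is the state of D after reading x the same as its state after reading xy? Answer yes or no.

no

State sequence: p0 -p-> p1 -q-> p1 -p-> p0 -q-> p2

After x (step 2): p1. After xy (step 4): p2.
They differ (p1 ≠ p2), so y is not a cycle from the state after x; this split is not the one the pumping-lemma construction produces, and pumping y need not keep the string in L(D).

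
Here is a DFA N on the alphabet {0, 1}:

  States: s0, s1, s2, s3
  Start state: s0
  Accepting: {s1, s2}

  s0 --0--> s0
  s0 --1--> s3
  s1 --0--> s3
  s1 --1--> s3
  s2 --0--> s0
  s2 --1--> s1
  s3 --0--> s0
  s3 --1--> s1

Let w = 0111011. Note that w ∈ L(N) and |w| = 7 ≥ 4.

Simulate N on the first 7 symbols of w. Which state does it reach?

State sequence: s0 -0-> s0 -1-> s3 -1-> s1 -1-> s3 -0-> s0 -1-> s3 -1-> s1

After reading 7 characters, N is in state s1.

s1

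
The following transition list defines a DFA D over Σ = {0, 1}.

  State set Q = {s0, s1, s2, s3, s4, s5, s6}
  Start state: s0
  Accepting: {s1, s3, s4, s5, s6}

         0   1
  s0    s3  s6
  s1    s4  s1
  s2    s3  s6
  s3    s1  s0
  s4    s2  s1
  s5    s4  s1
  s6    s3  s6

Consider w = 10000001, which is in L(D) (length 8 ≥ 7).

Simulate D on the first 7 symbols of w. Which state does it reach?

s1

Run of D on the first 7 characters of w = 1 0 0 0 0 0 0:
  step 0: s0  (start)
  step 1: s6  (read 1: s0→s6)
  step 2: s3  (read 0: s6→s3)
  step 3: s1  (read 0: s3→s1)
  step 4: s4  (read 0: s1→s4)
  step 5: s2  (read 0: s4→s2)
  step 6: s3  (read 0: s2→s3)
  step 7: s1  (read 0: s3→s1)

After reading 7 characters, D is in state s1.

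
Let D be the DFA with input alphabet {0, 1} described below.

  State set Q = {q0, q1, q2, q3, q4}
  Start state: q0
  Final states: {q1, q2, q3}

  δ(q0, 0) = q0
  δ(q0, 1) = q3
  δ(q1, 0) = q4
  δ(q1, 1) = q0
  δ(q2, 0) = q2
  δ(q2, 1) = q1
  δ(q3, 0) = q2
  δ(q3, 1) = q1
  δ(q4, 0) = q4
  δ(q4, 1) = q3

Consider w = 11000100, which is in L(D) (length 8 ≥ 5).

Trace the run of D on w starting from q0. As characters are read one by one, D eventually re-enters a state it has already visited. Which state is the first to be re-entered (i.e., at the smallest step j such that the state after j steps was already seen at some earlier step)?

Run of D on w = 1 1 0 0 0 1 0 0:
  step 0: q0  (start)
  step 1: q3  (read 1: q0→q3)
  step 2: q1  (read 1: q3→q1)
  step 3: q4  (read 0: q1→q4)
  step 4: q4  (read 0: q4→q4)   ← first repeat (q4 seen earlier)
  step 5: q4  (read 0: q4→q4)
  step 6: q3  (read 1: q4→q3)
  step 7: q2  (read 0: q3→q2)
  step 8: q2  (read 0: q2→q2)

The earliest repeat is at step j = 4: D is in q4, which it already visited at step i = 3.
With |Q| = 5, pigeonhole forces a state repeat no later than step 5; the substring read between the first and second visits to that state can be pumped.

q4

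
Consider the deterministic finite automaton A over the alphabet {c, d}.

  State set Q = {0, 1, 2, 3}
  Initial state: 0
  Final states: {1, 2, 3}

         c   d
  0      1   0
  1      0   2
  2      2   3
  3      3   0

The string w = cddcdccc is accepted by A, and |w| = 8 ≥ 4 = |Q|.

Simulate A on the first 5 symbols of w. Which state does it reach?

State sequence: 0 -c-> 1 -d-> 2 -d-> 3 -c-> 3 -d-> 0

After reading 5 characters, A is in state 0.
(This kind of state-tracing is the core of the pumping-lemma construction: with 4 states, pigeonhole forces a repeat within the first 4 steps.)

0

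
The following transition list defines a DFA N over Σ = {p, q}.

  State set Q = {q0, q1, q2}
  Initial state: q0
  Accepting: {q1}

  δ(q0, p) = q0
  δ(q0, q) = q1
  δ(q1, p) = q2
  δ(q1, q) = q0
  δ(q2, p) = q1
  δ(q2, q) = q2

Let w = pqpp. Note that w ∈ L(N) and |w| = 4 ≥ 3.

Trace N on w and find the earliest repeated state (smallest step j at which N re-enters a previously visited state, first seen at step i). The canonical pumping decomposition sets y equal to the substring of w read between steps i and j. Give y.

p

State sequence: q0 -p-> q0 -q-> q1 -p-> q2 -p-> q1
First repeat at step 1: q0 was already visited.

So i = 0, j = 1, giving x = w[0:0] = ε, y = w[0:1] = p, z = w[1:4] = qpp.
Check: |xy| = 1 ≤ 3 and |y| = 1 ≥ 1. Reading y takes N from q0 back to q0, so every xyⁱz is accepted.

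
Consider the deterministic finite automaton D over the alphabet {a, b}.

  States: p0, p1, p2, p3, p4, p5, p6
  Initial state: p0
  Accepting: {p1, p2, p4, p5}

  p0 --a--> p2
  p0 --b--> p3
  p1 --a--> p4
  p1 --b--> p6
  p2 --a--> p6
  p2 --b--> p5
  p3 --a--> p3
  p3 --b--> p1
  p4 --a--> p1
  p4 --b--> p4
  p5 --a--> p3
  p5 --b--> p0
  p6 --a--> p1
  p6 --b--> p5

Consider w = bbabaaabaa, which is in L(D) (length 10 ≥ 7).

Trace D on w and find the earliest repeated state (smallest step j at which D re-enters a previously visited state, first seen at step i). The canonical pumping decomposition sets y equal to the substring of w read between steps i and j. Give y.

b

Run of D on w = b b a b a a a b a a:
  step 0: p0  (start)
  step 1: p3  (read b: p0→p3)
  step 2: p1  (read b: p3→p1)
  step 3: p4  (read a: p1→p4)
  step 4: p4  (read b: p4→p4)   ← first repeat (p4 seen earlier)
  step 5: p1  (read a: p4→p1)
  step 6: p4  (read a: p1→p4)
  step 7: p1  (read a: p4→p1)
  step 8: p6  (read b: p1→p6)
  step 9: p1  (read a: p6→p1)
  step 10: p4  (read a: p1→p4)

So i = 3, j = 4, giving x = w[0:3] = bba, y = w[3:4] = b, z = w[4:10] = aaabaa.
Check: |xy| = 4 ≤ 7 and |y| = 1 ≥ 1. Reading y takes D from p4 back to p4, so every xyⁱz is accepted.
Pumping length from the standard proof: p = 7 (the number of states). The repeated state found above gives |xy| = j ≤ 7 and |y| = j − i ≥ 1.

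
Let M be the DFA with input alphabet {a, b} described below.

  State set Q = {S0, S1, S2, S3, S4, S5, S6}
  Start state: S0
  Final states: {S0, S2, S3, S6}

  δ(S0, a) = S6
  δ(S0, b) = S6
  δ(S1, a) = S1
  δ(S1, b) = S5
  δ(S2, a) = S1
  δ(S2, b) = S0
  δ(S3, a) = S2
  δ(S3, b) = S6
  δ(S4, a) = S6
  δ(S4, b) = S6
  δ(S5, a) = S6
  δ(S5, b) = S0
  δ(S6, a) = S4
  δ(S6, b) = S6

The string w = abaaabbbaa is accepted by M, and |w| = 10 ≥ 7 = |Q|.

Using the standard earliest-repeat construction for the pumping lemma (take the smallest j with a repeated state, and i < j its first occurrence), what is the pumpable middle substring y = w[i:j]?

b

Run of M on w = a b a a a b b b a a:
  step 0: S0  (start)
  step 1: S6  (read a: S0→S6)
  step 2: S6  (read b: S6→S6)   ← first repeat (S6 seen earlier)
  step 3: S4  (read a: S6→S4)
  step 4: S6  (read a: S4→S6)
  step 5: S4  (read a: S6→S4)
  step 6: S6  (read b: S4→S6)
  step 7: S6  (read b: S6→S6)
  step 8: S6  (read b: S6→S6)
  step 9: S4  (read a: S6→S4)
  step 10: S6  (read a: S4→S6)

So i = 1, j = 2, giving x = w[0:1] = a, y = w[1:2] = b, z = w[2:10] = aaabbbaa.
Check: |xy| = 2 ≤ 7 and |y| = 1 ≥ 1. Reading y takes M from S6 back to S6, so every xyⁱz is accepted.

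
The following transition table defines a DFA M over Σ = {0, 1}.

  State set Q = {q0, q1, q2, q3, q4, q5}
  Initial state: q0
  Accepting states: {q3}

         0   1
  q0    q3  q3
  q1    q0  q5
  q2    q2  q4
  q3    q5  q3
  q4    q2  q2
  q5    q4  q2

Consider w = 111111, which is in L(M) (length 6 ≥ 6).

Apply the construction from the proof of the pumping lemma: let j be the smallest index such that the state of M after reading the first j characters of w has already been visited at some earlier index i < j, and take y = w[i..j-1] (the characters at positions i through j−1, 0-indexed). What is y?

1

Run of M on w = 1 1 1 1 1 1:
  step 0: q0  (start)
  step 1: q3  (read 1: q0→q3)
  step 2: q3  (read 1: q3→q3)   ← first repeat (q3 seen earlier)
  step 3: q3  (read 1: q3→q3)
  step 4: q3  (read 1: q3→q3)
  step 5: q3  (read 1: q3→q3)
  step 6: q3  (read 1: q3→q3)

So i = 1, j = 2, giving x = w[0:1] = 1, y = w[1:2] = 1, z = w[2:6] = 1111.
Check: |xy| = 2 ≤ 6 and |y| = 1 ≥ 1. Reading y takes M from q3 back to q3, so every xyⁱz is accepted.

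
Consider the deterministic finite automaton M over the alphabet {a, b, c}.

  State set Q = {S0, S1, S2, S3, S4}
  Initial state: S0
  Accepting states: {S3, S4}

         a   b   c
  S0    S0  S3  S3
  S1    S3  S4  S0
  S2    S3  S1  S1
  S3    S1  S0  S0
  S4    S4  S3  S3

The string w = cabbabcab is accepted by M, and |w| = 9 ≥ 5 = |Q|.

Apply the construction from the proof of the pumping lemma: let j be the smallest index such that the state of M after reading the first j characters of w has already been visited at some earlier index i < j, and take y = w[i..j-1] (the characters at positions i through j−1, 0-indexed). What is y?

Run of M on w = c a b b a b c a b:
  step 0: S0  (start)
  step 1: S3  (read c: S0→S3)
  step 2: S1  (read a: S3→S1)
  step 3: S4  (read b: S1→S4)
  step 4: S3  (read b: S4→S3)   ← first repeat (S3 seen earlier)
  step 5: S1  (read a: S3→S1)
  step 6: S4  (read b: S1→S4)
  step 7: S3  (read c: S4→S3)
  step 8: S1  (read a: S3→S1)
  step 9: S4  (read b: S1→S4)

So i = 1, j = 4, giving x = w[0:1] = c, y = w[1:4] = abb, z = w[4:9] = abcab.
Check: |xy| = 4 ≤ 5 and |y| = 3 ≥ 1. Reading y takes M from S3 back to S3, so every xyⁱz is accepted.

abb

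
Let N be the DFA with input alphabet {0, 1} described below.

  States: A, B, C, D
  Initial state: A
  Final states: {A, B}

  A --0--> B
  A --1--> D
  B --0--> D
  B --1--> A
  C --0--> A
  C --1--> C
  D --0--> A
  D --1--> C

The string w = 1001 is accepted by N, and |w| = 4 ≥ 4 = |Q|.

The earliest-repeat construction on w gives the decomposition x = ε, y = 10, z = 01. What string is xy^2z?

101001

xy^2z = ε·10·10·01 = 101001.
Reading y = 10 takes N from A back to A, so after x·y·y the machine is still in A, and z then leads to the accepting state A. Hence 101001 ∈ L(N).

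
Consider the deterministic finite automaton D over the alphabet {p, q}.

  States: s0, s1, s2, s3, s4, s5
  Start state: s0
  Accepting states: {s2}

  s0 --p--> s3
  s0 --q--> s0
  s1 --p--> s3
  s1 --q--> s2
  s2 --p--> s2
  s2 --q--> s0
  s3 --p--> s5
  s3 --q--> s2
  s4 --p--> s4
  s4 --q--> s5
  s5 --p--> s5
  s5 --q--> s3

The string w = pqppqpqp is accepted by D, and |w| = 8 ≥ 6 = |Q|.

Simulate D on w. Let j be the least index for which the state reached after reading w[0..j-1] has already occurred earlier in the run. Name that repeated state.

Run of D on w = p q p p q p q p:
  step 0: s0  (start)
  step 1: s3  (read p: s0→s3)
  step 2: s2  (read q: s3→s2)
  step 3: s2  (read p: s2→s2)   ← first repeat (s2 seen earlier)
  step 4: s2  (read p: s2→s2)
  step 5: s0  (read q: s2→s0)
  step 6: s3  (read p: s0→s3)
  step 7: s2  (read q: s3→s2)
  step 8: s2  (read p: s2→s2)

The earliest repeat is at step j = 3: D is in s2, which it already visited at step i = 2.
The DFA has 6 states, so the proof of the pumping lemma guarantees a repeated state among the first 6+1 visited; the segment between the two visits is the pumpable y.

s2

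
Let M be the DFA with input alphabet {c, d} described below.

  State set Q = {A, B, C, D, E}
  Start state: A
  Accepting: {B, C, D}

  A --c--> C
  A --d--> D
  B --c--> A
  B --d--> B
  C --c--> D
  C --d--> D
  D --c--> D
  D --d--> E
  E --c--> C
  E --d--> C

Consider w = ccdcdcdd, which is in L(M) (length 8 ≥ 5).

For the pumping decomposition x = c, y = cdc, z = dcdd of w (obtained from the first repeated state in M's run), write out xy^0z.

cdcdd

xy⁰z = xz = c·dcdd = cdcdd.
Reading y = cdc takes M from C back to C, so after x the machine is still in C, and z then leads to the accepting state C. Hence cdcdd ∈ L(M).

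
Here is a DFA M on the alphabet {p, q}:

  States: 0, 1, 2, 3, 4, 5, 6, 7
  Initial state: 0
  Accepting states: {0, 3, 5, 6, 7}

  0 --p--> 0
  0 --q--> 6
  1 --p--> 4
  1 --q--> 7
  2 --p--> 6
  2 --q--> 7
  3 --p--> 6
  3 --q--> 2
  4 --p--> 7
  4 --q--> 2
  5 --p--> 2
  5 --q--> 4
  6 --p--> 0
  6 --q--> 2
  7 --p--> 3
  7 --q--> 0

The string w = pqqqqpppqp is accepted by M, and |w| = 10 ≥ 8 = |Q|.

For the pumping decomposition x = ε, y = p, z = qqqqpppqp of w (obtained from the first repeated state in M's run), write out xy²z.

xy^2z = ε·p·p·qqqqpppqp = ppqqqqpppqp.
Reading y = p takes M from 0 back to 0, so after x·y·y the machine is still in 0, and z then leads to the accepting state 0. Hence ppqqqqpppqp ∈ L(M).

ppqqqqpppqp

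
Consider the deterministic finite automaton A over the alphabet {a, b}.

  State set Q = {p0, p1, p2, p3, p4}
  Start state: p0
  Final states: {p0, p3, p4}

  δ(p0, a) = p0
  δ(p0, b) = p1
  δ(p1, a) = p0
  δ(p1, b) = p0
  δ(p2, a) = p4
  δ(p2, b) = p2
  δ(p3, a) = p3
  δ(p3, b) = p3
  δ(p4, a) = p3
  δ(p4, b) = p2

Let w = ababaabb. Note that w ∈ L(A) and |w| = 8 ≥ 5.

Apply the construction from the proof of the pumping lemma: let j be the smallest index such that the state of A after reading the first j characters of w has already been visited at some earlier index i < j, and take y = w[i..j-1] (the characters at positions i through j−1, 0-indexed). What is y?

Run of A on w = a b a b a a b b:
  step 0: p0  (start)
  step 1: p0  (read a: p0→p0)   ← first repeat (p0 seen earlier)
  step 2: p1  (read b: p0→p1)
  step 3: p0  (read a: p1→p0)
  step 4: p1  (read b: p0→p1)
  step 5: p0  (read a: p1→p0)
  step 6: p0  (read a: p0→p0)
  step 7: p1  (read b: p0→p1)
  step 8: p0  (read b: p1→p0)

So i = 0, j = 1, giving x = w[0:0] = ε, y = w[0:1] = a, z = w[1:8] = babaabb.
Check: |xy| = 1 ≤ 5 and |y| = 1 ≥ 1. Reading y takes A from p0 back to p0, so every xyⁱz is accepted.

a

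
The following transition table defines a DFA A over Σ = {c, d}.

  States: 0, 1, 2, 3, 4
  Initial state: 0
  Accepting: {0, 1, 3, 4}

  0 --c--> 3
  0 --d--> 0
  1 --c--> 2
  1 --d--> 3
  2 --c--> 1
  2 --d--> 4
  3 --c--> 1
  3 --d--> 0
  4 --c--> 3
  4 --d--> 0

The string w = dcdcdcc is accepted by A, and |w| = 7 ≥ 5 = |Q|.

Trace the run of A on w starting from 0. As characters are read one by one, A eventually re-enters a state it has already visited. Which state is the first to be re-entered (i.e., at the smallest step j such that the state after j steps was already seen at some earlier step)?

0

State sequence: 0 -d-> 0 -c-> 3 -d-> 0 -c-> 3 -d-> 0 -c-> 3 -c-> 1
First repeat at step 1: 0 was already visited.

The earliest repeat is at step j = 1: A is in 0, which it already visited at step i = 0.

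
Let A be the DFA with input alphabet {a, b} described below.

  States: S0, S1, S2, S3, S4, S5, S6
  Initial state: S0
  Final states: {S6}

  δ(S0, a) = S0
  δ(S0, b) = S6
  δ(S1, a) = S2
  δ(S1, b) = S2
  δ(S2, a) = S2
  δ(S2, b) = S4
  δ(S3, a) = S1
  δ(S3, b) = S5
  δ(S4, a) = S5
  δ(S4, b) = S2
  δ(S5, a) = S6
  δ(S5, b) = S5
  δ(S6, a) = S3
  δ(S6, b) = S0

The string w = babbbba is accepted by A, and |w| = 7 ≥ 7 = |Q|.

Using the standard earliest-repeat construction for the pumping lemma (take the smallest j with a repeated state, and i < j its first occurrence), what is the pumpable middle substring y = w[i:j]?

State sequence: S0 -b-> S6 -a-> S3 -b-> S5 -b-> S5 -b-> S5 -b-> S5 -a-> S6
First repeat at step 4: S5 was already visited.

So i = 3, j = 4, giving x = w[0:3] = bab, y = w[3:4] = b, z = w[4:7] = bba.
Check: |xy| = 4 ≤ 7 and |y| = 1 ≥ 1. Reading y takes A from S5 back to S5, so every xyⁱz is accepted.
The DFA has 7 states, so the proof of the pumping lemma guarantees a repeated state among the first 7+1 visited; the segment between the two visits is the pumpable y.

b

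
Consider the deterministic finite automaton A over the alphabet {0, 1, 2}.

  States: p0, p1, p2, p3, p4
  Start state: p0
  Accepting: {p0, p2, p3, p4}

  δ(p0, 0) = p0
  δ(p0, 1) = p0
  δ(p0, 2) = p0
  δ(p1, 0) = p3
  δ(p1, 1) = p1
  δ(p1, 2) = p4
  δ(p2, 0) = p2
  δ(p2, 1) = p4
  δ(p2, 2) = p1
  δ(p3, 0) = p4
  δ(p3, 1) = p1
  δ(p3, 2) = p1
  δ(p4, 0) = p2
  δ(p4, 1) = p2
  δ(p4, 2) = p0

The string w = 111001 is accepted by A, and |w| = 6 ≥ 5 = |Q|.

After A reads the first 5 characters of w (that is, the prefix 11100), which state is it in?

p0

State sequence: p0 -1-> p0 -1-> p0 -1-> p0 -0-> p0 -0-> p0

After reading 5 characters, A is in state p0.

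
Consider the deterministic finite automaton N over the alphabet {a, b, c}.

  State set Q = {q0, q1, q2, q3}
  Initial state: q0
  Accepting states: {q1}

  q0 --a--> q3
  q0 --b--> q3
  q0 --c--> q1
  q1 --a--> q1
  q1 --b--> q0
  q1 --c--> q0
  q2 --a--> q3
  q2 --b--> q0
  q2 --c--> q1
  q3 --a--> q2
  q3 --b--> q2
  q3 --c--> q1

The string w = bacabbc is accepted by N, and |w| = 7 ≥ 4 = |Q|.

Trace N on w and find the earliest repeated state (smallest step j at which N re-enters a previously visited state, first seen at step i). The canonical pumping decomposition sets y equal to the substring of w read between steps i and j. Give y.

a

State sequence: q0 -b-> q3 -a-> q2 -c-> q1 -a-> q1 -b-> q0 -b-> q3 -c-> q1
First repeat at step 4: q1 was already visited.

So i = 3, j = 4, giving x = w[0:3] = bac, y = w[3:4] = a, z = w[4:7] = bbc.
Check: |xy| = 4 ≤ 4 and |y| = 1 ≥ 1. Reading y takes N from q1 back to q1, so every xyⁱz is accepted.
The DFA has 4 states, so the proof of the pumping lemma guarantees a repeated state among the first 4+1 visited; the segment between the two visits is the pumpable y.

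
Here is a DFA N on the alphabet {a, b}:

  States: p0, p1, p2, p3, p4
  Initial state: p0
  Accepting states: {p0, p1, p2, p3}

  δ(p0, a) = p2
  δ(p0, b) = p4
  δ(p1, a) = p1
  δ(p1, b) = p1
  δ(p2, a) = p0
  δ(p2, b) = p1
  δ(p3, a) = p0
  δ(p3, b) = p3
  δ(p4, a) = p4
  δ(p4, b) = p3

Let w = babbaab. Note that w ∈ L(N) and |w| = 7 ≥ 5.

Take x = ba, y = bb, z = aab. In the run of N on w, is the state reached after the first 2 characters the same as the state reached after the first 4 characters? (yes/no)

no

State sequence: p0 -b-> p4 -a-> p4 -b-> p3 -b-> p3

After x (step 2): p4. After xy (step 4): p3.
They differ (p4 ≠ p3), so y is not a cycle from the state after x; this split is not the one the pumping-lemma construction produces, and pumping y need not keep the string in L(N).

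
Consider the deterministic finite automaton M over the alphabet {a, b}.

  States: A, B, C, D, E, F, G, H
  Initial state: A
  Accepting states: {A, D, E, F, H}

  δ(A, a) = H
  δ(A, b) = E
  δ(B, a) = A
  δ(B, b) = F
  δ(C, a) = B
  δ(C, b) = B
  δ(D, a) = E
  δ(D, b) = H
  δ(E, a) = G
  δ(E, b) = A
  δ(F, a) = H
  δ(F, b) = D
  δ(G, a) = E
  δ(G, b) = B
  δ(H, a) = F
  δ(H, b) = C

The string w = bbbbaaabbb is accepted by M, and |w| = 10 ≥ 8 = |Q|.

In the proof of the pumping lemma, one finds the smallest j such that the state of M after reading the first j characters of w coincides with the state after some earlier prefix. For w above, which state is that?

A

State sequence: A -b-> E -b-> A -b-> E -b-> A -a-> H -a-> F -a-> H -b-> C -b-> B -b-> F
First repeat at step 2: A was already visited.

The earliest repeat is at step j = 2: M is in A, which it already visited at step i = 0.
The DFA has 8 states, so the proof of the pumping lemma guarantees a repeated state among the first 8+1 visited; the segment between the two visits is the pumpable y.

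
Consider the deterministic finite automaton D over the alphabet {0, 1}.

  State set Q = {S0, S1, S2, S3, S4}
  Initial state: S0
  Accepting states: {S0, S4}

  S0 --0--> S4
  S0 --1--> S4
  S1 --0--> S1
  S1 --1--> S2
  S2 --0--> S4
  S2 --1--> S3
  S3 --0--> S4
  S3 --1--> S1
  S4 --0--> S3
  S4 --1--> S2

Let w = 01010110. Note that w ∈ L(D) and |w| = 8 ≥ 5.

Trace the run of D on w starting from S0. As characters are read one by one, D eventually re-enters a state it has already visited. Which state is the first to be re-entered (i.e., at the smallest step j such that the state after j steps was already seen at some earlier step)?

S4

Run of D on w = 0 1 0 1 0 1 1 0:
  step 0: S0  (start)
  step 1: S4  (read 0: S0→S4)
  step 2: S2  (read 1: S4→S2)
  step 3: S4  (read 0: S2→S4)   ← first repeat (S4 seen earlier)
  step 4: S2  (read 1: S4→S2)
  step 5: S4  (read 0: S2→S4)
  step 6: S2  (read 1: S4→S2)
  step 7: S3  (read 1: S2→S3)
  step 8: S4  (read 0: S3→S4)

The earliest repeat is at step j = 3: D is in S4, which it already visited at step i = 1.
Since D has 5 states, any run of length ≥ 5 visits 5+1 states, so by pigeonhole some state repeats within the first 5 steps — that repeat gives the pumpable loop.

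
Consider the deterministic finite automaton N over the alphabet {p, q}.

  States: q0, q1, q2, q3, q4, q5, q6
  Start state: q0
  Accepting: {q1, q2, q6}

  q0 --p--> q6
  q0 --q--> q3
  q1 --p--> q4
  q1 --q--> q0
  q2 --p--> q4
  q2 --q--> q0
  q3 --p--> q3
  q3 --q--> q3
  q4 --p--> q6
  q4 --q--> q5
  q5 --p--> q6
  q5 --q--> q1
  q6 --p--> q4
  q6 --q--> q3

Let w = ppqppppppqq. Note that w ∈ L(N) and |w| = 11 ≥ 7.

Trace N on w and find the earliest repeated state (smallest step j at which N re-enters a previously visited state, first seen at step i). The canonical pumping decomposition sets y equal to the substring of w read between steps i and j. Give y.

State sequence: q0 -p-> q6 -p-> q4 -q-> q5 -p-> q6 -p-> q4 -p-> q6 -p-> q4 -p-> q6 -p-> q4 -q-> q5 -q-> q1
First repeat at step 4: q6 was already visited.

So i = 1, j = 4, giving x = w[0:1] = p, y = w[1:4] = pqp, z = w[4:11] = pppppqq.
Check: |xy| = 4 ≤ 7 and |y| = 3 ≥ 1. Reading y takes N from q6 back to q6, so every xyⁱz is accepted.

pqp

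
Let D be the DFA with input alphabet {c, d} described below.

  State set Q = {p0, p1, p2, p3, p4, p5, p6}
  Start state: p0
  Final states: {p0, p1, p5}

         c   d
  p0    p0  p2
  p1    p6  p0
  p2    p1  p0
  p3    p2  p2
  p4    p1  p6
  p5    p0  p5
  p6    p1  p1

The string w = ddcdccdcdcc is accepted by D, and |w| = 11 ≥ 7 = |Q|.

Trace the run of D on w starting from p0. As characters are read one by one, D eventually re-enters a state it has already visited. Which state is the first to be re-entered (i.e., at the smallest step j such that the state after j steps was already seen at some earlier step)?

p0

Run of D on w = d d c d c c d c d c c:
  step 0: p0  (start)
  step 1: p2  (read d: p0→p2)
  step 2: p0  (read d: p2→p0)   ← first repeat (p0 seen earlier)
  step 3: p0  (read c: p0→p0)
  step 4: p2  (read d: p0→p2)
  step 5: p1  (read c: p2→p1)
  step 6: p6  (read c: p1→p6)
  step 7: p1  (read d: p6→p1)
  step 8: p6  (read c: p1→p6)
  step 9: p1  (read d: p6→p1)
  step 10: p6  (read c: p1→p6)
  step 11: p1  (read c: p6→p1)

The earliest repeat is at step j = 2: D is in p0, which it already visited at step i = 0.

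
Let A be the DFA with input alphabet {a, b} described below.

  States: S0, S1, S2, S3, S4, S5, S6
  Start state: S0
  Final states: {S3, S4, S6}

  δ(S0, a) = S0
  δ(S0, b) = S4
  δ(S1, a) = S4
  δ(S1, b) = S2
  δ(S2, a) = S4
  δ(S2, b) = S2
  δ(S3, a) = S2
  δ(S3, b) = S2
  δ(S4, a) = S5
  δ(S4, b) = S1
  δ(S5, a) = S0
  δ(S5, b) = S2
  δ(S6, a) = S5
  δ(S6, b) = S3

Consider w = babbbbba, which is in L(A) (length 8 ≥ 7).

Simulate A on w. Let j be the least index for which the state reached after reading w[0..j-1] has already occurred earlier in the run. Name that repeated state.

S2

State sequence: S0 -b-> S4 -a-> S5 -b-> S2 -b-> S2 -b-> S2 -b-> S2 -b-> S2 -a-> S4
First repeat at step 4: S2 was already visited.

The earliest repeat is at step j = 4: A is in S2, which it already visited at step i = 3.
Since A has 7 states, any run of length ≥ 7 visits 7+1 states, so by pigeonhole some state repeats within the first 7 steps — that repeat gives the pumpable loop.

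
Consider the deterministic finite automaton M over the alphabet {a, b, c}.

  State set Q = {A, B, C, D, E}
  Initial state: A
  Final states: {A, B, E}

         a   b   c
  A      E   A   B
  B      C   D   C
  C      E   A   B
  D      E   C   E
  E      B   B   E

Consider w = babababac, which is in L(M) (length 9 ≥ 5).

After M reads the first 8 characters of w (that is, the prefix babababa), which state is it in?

Run of M on the first 8 characters of w = b a b a b a b a:
  step 0: A  (start)
  step 1: A  (read b: A→A)
  step 2: E  (read a: A→E)
  step 3: B  (read b: E→B)
  step 4: C  (read a: B→C)
  step 5: A  (read b: C→A)
  step 6: E  (read a: A→E)
  step 7: B  (read b: E→B)
  step 8: C  (read a: B→C)

After reading 8 characters, M is in state C.

C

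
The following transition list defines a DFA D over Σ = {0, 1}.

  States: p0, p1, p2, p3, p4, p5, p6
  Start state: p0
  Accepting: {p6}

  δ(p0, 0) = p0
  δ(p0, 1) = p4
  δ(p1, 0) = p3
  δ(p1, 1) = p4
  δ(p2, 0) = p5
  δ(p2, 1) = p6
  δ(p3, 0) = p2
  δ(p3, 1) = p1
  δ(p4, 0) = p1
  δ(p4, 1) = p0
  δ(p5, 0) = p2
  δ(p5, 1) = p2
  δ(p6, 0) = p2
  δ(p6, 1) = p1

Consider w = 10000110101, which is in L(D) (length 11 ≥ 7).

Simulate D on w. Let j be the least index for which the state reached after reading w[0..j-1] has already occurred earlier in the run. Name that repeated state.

Run of D on w = 1 0 0 0 0 1 1 0 1 0 1:
  step 0: p0  (start)
  step 1: p4  (read 1: p0→p4)
  step 2: p1  (read 0: p4→p1)
  step 3: p3  (read 0: p1→p3)
  step 4: p2  (read 0: p3→p2)
  step 5: p5  (read 0: p2→p5)
  step 6: p2  (read 1: p5→p2)   ← first repeat (p2 seen earlier)
  step 7: p6  (read 1: p2→p6)
  step 8: p2  (read 0: p6→p2)
  step 9: p6  (read 1: p2→p6)
  step 10: p2  (read 0: p6→p2)
  step 11: p6  (read 1: p2→p6)

The earliest repeat is at step j = 6: D is in p2, which it already visited at step i = 4.
The DFA has 7 states, so the proof of the pumping lemma guarantees a repeated state among the first 7+1 visited; the segment between the two visits is the pumpable y.

p2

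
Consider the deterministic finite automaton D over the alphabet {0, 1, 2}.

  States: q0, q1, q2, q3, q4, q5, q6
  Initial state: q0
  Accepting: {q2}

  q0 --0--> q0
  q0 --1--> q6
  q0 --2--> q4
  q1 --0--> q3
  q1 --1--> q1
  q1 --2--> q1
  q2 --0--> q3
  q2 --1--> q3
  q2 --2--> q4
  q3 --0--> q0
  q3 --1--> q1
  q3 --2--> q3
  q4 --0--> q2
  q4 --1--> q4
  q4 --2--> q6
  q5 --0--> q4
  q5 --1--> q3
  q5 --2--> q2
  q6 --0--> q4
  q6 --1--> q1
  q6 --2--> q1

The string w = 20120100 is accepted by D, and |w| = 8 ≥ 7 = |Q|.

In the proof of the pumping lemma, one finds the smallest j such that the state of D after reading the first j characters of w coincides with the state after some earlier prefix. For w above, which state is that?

q3

State sequence: q0 -2-> q4 -0-> q2 -1-> q3 -2-> q3 -0-> q0 -1-> q6 -0-> q4 -0-> q2
First repeat at step 4: q3 was already visited.

The earliest repeat is at step j = 4: D is in q3, which it already visited at step i = 3.
The DFA has 7 states, so the proof of the pumping lemma guarantees a repeated state among the first 7+1 visited; the segment between the two visits is the pumpable y.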